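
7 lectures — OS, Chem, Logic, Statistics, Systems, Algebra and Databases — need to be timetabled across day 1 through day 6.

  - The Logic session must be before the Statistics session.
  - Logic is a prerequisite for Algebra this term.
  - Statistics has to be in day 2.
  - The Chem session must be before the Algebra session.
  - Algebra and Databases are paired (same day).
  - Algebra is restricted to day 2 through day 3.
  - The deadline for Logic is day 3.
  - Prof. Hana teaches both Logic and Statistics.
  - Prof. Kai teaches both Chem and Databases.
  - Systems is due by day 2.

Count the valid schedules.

Splitting on Chem: it can be day 1 (24), day 2 (12). Listing each branch's schedules as (OS, Logic, Statistics, Systems, Algebra, Databases) by day number:
Chem=day 1: (1,1,2,1,2,2) (1,1,2,1,3,3) (1,1,2,2,2,2) (1,1,2,2,3,3) (2,1,2,1,2,2) (2,1,2,1,3,3) (2,1,2,2,2,2) (2,1,2,2,3,3) (3,1,2,1,2,2) (3,1,2,1,3,3) (3,1,2,2,2,2) (3,1,2,2,3,3) (4,1,2,1,2,2) (4,1,2,1,3,3) (4,1,2,2,2,2) (4,1,2,2,3,3) (5,1,2,1,2,2) (5,1,2,1,3,3) (5,1,2,2,2,2) (5,1,2,2,3,3) (6,1,2,1,2,2) (6,1,2,1,3,3) (6,1,2,2,2,2) (6,1,2,2,3,3) — 24.
Chem=day 2: (1,1,2,1,3,3) (1,1,2,2,3,3) (2,1,2,1,3,3) (2,1,2,2,3,3) (3,1,2,1,3,3) (3,1,2,2,3,3) (4,1,2,1,3,3) (4,1,2,2,3,3) (5,1,2,1,3,3) (5,1,2,2,3,3) (6,1,2,1,3,3) (6,1,2,2,3,3) — 12.
Summing: 24 + 12 = 36.

36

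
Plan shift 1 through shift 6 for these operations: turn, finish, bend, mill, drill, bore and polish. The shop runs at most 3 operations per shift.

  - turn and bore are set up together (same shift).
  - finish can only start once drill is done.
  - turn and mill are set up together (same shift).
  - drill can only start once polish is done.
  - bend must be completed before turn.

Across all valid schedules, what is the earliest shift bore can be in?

shift 2

Bore must be in the same shift as turn, which can't be before shift 2, so bore is at least shift 2.
bore at shift 2 is achievable: turn in shift 2; polish in shift 1; mill in shift 2; drill in shift 3; bore in shift 2; finish in shift 4; bend in shift 1.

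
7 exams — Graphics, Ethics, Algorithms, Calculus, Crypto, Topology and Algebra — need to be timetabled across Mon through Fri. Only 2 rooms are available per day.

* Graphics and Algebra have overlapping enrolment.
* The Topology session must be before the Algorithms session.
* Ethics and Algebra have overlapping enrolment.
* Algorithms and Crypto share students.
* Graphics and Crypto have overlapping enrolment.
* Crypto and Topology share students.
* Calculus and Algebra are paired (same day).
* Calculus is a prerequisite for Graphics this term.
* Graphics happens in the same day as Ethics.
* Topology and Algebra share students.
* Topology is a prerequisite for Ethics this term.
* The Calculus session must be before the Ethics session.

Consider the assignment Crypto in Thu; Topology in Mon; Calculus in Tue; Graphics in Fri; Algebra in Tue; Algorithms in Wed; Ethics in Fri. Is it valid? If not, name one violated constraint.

Crypto and Topology share students — holds.
Graphics happens in the same day as Ethics — holds.
Graphics and Algebra have overlapping enrolment — holds.
Calculus and Algebra are paired (same day) — holds.
The Topology session must be before the Algorithms session — holds.
Only 2 rooms are available per day — holds.
Ethics and Algebra have overlapping enrolment — holds.
Topology and Algebra share students — holds.
Algorithms and Crypto share students — holds.
The Calculus session must be before the Ethics session — holds.
Topology is a prerequisite for Ethics this term — holds.
Graphics and Crypto have overlapping enrolment — holds.
Calculus is a prerequisite for Graphics this term — holds.

Yes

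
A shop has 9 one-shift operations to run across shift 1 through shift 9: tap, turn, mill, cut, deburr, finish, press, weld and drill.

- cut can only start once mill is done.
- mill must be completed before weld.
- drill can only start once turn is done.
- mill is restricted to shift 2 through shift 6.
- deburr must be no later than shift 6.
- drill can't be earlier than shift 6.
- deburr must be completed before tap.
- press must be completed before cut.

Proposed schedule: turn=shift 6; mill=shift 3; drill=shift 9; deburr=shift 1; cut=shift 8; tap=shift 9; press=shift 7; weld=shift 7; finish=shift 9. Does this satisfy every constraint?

drill can't be earlier than shift 6 — holds.
cut can only start once mill is done — holds.
mill is restricted to shift 2 through shift 6 — holds.
mill must be completed before weld — holds.
drill can only start once turn is done — holds.
deburr must be completed before tap — holds.
deburr must be no later than shift 6 — holds.
press must be completed before cut — holds.

Yes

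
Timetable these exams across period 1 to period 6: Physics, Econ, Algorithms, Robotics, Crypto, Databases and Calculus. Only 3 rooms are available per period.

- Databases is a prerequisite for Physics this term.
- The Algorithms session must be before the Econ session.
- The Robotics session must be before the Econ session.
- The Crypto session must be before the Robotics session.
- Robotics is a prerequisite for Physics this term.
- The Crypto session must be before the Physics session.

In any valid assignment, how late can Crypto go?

Downstream work caps Crypto at period 4.
Crypto at period 4 is achievable: Calculus in period 1; Databases in period 1; Physics in period 6; Econ in period 6; Crypto in period 4; Robotics in period 5; Algorithms in period 1.

period 4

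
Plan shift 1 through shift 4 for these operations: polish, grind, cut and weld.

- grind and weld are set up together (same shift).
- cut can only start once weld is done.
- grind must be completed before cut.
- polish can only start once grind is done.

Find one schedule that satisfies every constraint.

grind in shift 1; weld in shift 1; cut in shift 2; polish in shift 2

Checking: grind(shift 1) before polish(shift 2); weld(shift 1) before cut(shift 2); grind(shift 1) before cut(shift 2); grind = weld = shift 1.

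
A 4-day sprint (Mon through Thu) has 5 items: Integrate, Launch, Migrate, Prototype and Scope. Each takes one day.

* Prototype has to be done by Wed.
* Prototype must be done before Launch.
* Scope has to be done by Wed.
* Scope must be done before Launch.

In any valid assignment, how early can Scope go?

Mon

Scope's own window allows nothing later than Wed.
Scope at Mon is achievable: Prototype in Mon, Scope in Mon, Migrate in Mon, Integrate in Mon, Launch in Tue.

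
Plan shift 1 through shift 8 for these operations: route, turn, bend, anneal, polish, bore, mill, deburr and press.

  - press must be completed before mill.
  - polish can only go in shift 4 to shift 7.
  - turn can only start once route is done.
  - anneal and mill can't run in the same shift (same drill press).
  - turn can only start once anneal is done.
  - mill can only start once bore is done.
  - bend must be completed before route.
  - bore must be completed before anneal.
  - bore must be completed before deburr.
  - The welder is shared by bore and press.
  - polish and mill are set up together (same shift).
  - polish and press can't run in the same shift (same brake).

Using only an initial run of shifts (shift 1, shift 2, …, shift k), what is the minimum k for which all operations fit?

The precedence chain requires at least 3 distinct shifts.
polish can't be placed before shift 4, so the schedule must run through at least shift 4.
4 works (last occupied shift: shift 4): for example anneal in shift 2, polish in shift 4, turn in shift 3, bore in shift 1, bend in shift 1, mill in shift 4, deburr in shift 2, press in shift 2, route in shift 2.

4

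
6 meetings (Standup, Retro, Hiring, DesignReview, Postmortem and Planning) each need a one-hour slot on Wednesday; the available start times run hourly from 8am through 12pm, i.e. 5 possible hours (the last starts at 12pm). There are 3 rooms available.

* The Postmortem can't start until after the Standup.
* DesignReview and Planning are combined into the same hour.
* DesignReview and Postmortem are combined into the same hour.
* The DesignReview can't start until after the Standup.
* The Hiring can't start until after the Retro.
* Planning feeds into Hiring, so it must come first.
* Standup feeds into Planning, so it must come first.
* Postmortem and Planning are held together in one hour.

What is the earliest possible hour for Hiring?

Precedence pushes Hiring to at least 10am.
Hiring at 10am is achievable: DesignReview -> 9am, Standup -> 8am, Hiring -> 10am, Postmortem -> 9am, Planning -> 9am, Retro -> 8am.

10am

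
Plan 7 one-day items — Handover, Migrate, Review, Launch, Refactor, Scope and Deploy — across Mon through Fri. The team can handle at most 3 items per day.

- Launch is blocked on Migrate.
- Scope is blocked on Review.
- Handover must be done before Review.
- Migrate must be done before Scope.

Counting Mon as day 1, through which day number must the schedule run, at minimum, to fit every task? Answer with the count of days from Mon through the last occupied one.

The precedence chain requires at least 3 distinct days.
With at most 3 per day and 7 tasks, at least 3 days are needed.
3 works (last occupied day: Wed): for example Handover=Mon, Refactor=Mon, Migrate=Mon, Review=Tue, Deploy=Tue, Launch=Tue, Scope=Wed.

3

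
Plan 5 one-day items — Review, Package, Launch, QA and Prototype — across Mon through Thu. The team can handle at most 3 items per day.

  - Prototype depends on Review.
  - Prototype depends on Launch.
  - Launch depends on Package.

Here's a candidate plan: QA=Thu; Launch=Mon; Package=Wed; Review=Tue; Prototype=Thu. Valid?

No — it violates: Launch depends on Package

The team can handle at most 3 items per day — holds.
Prototype depends on Review — holds.
Prototype depends on Launch — holds.
Launch depends on Package — violated.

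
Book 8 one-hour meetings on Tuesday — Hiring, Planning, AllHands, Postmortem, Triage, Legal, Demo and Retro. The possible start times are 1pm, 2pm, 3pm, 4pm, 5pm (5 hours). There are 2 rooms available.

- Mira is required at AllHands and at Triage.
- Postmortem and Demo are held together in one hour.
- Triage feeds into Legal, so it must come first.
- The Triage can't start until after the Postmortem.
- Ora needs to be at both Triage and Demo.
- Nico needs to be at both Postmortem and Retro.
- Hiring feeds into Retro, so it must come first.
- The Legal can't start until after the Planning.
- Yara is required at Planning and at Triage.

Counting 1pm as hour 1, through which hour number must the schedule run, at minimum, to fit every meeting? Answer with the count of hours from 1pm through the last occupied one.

4 hours

The precedence chain requires at least 3 distinct hours.
With at most 2 per hour and 8 meetings, at least 4 hours are needed.
4 works (last occupied hour: 4pm): for example Retro -> 3pm, Legal -> 4pm, Postmortem -> 1pm, Hiring -> 2pm, AllHands -> 4pm, Triage -> 2pm, Planning -> 3pm, Demo -> 1pm.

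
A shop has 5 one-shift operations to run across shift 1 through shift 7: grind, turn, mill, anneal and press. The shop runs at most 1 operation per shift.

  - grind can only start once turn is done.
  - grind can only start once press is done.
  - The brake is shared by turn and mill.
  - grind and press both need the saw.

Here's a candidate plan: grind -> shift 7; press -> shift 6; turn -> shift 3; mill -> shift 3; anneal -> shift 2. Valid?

No. The brake is shared by turn and mill is not satisfied.

grind can only start once turn is done — holds.
grind and press both need the saw — holds.
The shop runs at most 1 operation per shift — violated.
grind can only start once press is done — holds.
The brake is shared by turn and mill — violated.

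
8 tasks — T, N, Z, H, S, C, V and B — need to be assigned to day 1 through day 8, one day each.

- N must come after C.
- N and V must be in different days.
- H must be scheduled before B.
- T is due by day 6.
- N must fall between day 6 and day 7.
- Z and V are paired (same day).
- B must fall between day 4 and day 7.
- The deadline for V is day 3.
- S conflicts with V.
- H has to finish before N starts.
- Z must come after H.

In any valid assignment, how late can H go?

day 2

Downstream work caps H at day 2.
H at day 2 is achievable: H -> day 2; N -> day 6; V -> day 3; C -> day 1; Z -> day 3; B -> day 4; S -> day 1; T -> day 1.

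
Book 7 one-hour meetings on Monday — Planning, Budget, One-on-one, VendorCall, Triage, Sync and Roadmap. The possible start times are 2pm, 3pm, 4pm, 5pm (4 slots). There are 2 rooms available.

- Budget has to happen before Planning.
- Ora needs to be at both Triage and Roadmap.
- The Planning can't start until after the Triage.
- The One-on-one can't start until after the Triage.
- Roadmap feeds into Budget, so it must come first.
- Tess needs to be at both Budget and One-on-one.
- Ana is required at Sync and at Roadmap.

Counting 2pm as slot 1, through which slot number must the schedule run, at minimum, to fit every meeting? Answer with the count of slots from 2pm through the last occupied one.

The precedence chain requires at least 3 distinct slots.
With at most 2 per slot and 7 meetings, at least 4 slots are needed.
4 works (last occupied slot: 5pm): for example Triage -> 3pm, Roadmap -> 2pm, Budget -> 3pm, VendorCall -> 2pm, One-on-one -> 4pm, Planning -> 4pm, Sync -> 5pm.

4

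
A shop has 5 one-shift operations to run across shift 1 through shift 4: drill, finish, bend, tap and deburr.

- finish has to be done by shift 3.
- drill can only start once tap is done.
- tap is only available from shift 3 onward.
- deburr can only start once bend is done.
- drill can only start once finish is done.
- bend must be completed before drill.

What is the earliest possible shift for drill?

Precedence pushes drill to at least shift 4.
drill at shift 4 is achievable: finish -> shift 1, tap -> shift 3, deburr -> shift 2, drill -> shift 4, bend -> shift 1.

shift 4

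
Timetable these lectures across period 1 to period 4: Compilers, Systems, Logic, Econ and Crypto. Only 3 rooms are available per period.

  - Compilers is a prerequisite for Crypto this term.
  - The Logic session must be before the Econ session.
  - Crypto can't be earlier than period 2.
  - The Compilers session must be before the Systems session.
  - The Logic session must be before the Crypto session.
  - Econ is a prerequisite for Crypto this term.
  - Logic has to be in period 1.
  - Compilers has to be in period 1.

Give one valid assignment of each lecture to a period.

Compilers in period 1, Systems in period 2, Econ in period 2, Logic in period 1, Crypto in period 3

Checking: Compilers(period 1) before Crypto(period 3); Econ(period 2) before Crypto(period 3); Logic(period 1) before Econ(period 2); Compilers(period 1) before Systems(period 2); Logic(period 1) before Crypto(period 3); Logic=period 1 in [period 1,period 1]; Compilers=period 1 in [period 1,period 1]; Crypto=period 3 in [period 2,period 4]; max 2 per period (cap 3).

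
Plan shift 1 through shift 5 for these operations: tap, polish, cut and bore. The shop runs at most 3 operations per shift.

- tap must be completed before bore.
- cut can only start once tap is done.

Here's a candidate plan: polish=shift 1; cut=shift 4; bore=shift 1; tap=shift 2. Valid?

No — it violates: tap must be completed before bore

The shop runs at most 3 operations per shift — holds.
tap must be completed before bore — violated.
cut can only start once tap is done — holds.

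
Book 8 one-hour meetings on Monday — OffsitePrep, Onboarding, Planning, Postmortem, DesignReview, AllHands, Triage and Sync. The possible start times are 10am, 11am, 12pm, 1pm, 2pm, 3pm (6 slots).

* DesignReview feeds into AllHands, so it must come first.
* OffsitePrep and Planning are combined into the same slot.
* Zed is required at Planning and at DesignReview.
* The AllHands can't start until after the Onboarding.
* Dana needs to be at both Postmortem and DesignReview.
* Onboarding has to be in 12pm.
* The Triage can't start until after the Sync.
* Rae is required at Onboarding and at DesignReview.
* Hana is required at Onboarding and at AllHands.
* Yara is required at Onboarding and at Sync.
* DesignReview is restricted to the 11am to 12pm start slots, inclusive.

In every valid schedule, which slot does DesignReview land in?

11am

DesignReview's window is 11am–12pm.
Onboarding is fixed at 12pm, and DesignReview can't share a slot with Onboarding.
So DesignReview must be 11am.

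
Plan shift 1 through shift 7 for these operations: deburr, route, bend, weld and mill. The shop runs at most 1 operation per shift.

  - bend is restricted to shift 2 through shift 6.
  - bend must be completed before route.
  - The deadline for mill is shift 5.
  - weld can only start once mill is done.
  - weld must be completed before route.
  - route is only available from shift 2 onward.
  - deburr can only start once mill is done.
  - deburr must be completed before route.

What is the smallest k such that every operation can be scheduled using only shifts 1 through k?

The precedence chain requires at least 3 distinct shifts.
With at most 1 per shift and 5 operations, at least 5 shifts are needed.
5 works (last occupied shift: shift 5): for example bend in shift 2, deburr in shift 3, weld in shift 4, mill in shift 1, route in shift 5.

5 shifts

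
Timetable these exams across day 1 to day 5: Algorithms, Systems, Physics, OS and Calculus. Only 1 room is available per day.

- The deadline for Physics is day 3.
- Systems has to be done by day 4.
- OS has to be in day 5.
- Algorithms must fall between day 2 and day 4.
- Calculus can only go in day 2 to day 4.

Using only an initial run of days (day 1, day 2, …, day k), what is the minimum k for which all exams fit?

5

With at most 1 per day and 5 exams, at least 5 days are needed.
OS can't be placed before day 5, so the schedule must run through at least day 5.
5 works (last occupied day: day 5): for example Calculus=day 3; Algorithms=day 2; Systems=day 4; OS=day 5; Physics=day 1.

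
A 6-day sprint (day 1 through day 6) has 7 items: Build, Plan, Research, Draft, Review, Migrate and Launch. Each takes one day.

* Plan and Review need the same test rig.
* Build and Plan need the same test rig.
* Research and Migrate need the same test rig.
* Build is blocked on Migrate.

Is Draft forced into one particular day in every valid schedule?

No

Draft can be day 1 (e.g. Migrate=day 1, Review=day 2, Draft=day 1, Research=day 2, Plan=day 1, Build=day 2, Launch=day 1) or day 2 (e.g. Plan=day 1, Migrate=day 1, Build=day 2, Review=day 2, Draft=day 2, Launch=day 1, Research=day 2).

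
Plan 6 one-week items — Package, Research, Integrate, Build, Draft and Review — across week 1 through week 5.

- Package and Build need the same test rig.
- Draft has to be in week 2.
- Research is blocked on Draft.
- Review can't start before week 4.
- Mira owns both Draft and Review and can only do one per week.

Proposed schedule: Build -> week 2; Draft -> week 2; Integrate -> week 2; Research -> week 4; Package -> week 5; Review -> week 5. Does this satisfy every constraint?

Draft has to be in week 2 — holds.
Mira owns both Draft and Review and can only do one per week — holds.
Package and Build need the same test rig — holds.
Research is blocked on Draft — holds.
Review can't start before week 4 — holds.

Valid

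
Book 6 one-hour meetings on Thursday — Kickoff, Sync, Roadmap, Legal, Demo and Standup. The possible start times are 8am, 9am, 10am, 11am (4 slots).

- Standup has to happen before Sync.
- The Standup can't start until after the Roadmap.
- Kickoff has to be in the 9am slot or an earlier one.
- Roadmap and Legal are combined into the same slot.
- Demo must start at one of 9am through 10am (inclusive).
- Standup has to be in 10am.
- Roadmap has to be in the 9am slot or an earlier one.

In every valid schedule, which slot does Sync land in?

Precedence pushes Sync to at least 11am.
So Sync is pinned to 11am.

11am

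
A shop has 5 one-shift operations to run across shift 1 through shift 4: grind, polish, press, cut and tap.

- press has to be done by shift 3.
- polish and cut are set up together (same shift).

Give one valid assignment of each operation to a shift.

press -> shift 1; polish -> shift 1; cut -> shift 1; tap -> shift 1; grind -> shift 1

Checking: polish = cut = shift 1; press=shift 1 in [shift 1,shift 3].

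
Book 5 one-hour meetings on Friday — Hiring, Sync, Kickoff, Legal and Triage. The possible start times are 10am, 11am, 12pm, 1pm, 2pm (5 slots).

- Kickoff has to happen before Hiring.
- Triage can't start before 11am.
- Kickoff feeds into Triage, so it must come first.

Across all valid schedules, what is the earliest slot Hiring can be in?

11am

Precedence pushes Hiring to at least 11am.
Hiring at 11am is achievable: Legal in 10am; Kickoff in 10am; Hiring in 11am; Sync in 10am; Triage in 11am.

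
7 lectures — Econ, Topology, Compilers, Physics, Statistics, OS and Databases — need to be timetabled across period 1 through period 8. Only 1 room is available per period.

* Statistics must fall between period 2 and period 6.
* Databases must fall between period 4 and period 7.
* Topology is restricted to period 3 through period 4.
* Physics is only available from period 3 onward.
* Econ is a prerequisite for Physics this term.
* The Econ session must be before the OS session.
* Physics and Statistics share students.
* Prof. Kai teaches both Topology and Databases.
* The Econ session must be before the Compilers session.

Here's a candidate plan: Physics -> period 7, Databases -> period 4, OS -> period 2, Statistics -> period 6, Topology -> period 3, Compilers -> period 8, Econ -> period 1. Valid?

Databases must fall between period 4 and period 7 — holds.
Only 1 room is available per period — holds.
Physics is only available from period 3 onward — holds.
The Econ session must be before the Compilers session — holds.
Statistics must fall between period 2 and period 6 — holds.
The Econ session must be before the OS session — holds.
Physics and Statistics share students — holds.
Topology is restricted to period 3 through period 4 — holds.
Econ is a prerequisite for Physics this term — holds.
Prof. Kai teaches both Topology and Databases — holds.

Yes, all constraints hold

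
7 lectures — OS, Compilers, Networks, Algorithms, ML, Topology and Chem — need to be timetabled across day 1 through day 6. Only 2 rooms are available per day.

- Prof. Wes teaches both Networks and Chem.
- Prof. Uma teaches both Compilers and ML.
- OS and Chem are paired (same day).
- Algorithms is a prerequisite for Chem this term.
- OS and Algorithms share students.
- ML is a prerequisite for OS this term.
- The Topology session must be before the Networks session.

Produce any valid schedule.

Chem in day 2, OS in day 2, Compilers in day 3, Algorithms in day 1, Networks in day 4, ML in day 1, Topology in day 3

Checking: Topology(day 3) before Networks(day 4); Algorithms(day 1) before Chem(day 2); ML(day 1) before OS(day 2); Networks(day 4) != Chem(day 2); OS(day 2) != Algorithms(day 1); Compilers(day 3) != ML(day 1); OS = Chem = day 2; max 2 per day (cap 2).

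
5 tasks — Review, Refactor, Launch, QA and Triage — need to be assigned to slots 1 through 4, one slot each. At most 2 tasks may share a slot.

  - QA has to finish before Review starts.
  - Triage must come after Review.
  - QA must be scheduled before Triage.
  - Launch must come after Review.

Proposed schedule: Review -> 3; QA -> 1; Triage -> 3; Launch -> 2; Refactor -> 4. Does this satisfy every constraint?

QA has to finish before Review starts — holds.
QA must be scheduled before Triage — holds.
Launch must come after Review — violated.
Triage must come after Review — violated.
At most 2 tasks may share a slot — holds.

No. Launch must come after Review is not satisfied.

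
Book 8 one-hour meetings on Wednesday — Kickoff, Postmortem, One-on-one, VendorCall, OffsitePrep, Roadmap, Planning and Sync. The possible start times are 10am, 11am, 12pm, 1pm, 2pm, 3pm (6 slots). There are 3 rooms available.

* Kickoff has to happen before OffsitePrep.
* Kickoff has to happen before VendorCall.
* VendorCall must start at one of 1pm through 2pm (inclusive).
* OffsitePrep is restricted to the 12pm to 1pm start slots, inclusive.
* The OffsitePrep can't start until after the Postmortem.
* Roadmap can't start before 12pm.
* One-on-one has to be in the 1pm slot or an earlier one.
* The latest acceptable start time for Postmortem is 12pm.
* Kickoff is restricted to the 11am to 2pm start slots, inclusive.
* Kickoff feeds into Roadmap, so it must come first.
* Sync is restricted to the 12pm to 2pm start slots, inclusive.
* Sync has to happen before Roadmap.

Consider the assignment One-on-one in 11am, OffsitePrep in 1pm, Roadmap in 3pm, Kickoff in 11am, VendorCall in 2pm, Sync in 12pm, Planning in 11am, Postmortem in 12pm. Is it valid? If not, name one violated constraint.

Yes, all constraints hold

There are 3 rooms available — holds.
Sync is restricted to the 12pm to 2pm start slots, inclusive — holds.
Sync has to happen before Roadmap — holds.
The OffsitePrep can't start until after the Postmortem — holds.
OffsitePrep is restricted to the 12pm to 1pm start slots, inclusive — holds.
Roadmap can't start before 12pm — holds.
Kickoff has to happen before OffsitePrep — holds.
Kickoff has to happen before VendorCall — holds.
Kickoff feeds into Roadmap, so it must come first — holds.
VendorCall must start at one of 1pm through 2pm (inclusive) — holds.
The latest acceptable start time for Postmortem is 12pm — holds.
Kickoff is restricted to the 11am to 2pm start slots, inclusive — holds.
One-on-one has to be in the 1pm slot or an earlier one — holds.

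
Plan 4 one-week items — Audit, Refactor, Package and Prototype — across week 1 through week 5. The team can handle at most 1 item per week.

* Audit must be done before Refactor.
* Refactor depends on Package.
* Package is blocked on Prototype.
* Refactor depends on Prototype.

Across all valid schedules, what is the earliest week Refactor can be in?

week 4

Precedence pushes Refactor to at least week 3.
Refactor at week 4 is achievable: Prototype=week 1; Package=week 2; Refactor=week 4; Audit=week 3.
Nothing earlier works — the capacity limit rule out every week before week 4.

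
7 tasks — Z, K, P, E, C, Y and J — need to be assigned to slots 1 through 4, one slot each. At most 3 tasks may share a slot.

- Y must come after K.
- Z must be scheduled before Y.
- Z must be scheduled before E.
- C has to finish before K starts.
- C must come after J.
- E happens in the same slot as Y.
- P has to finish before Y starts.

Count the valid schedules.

9

Splitting on Z: it can be 1 (3), 2 (3), 3 (3). Listing each branch's schedules as (K, P, E, C, Y, J):
Z=1: (3,1,4,2,4,1) (3,2,4,2,4,1) (3,3,4,2,4,1) — 3.
Z=2: (3,1,4,2,4,1) (3,2,4,2,4,1) (3,3,4,2,4,1) — 3.
Z=3: (3,1,4,2,4,1) (3,2,4,2,4,1) (3,3,4,2,4,1) — 3.
Summing: 3 + 3 + 3 = 9.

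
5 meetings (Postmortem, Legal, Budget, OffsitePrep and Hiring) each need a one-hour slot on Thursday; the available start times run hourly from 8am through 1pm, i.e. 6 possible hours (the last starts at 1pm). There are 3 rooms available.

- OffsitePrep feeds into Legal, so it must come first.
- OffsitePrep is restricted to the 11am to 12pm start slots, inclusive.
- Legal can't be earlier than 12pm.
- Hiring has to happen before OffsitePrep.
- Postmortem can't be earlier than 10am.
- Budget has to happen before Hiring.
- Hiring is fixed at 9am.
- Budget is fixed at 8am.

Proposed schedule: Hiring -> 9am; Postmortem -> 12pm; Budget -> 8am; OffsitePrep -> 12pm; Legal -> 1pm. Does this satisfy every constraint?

OffsitePrep is restricted to the 11am to 12pm start slots, inclusive — holds.
Hiring has to happen before OffsitePrep — holds.
OffsitePrep feeds into Legal, so it must come first — holds.
There are 3 rooms available — holds.
Postmortem can't be earlier than 10am — holds.
Legal can't be earlier than 12pm — holds.
Budget has to happen before Hiring — holds.
Budget is fixed at 8am — holds.
Hiring is fixed at 9am — holds.

Valid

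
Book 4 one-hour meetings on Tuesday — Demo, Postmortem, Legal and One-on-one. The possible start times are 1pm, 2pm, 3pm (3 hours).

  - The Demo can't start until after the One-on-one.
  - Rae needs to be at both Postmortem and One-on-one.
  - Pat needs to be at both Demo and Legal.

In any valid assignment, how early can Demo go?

2pm

Precedence pushes Demo to at least 2pm.
Demo at 2pm is achievable: Legal=1pm; Demo=2pm; Postmortem=2pm; One-on-one=1pm.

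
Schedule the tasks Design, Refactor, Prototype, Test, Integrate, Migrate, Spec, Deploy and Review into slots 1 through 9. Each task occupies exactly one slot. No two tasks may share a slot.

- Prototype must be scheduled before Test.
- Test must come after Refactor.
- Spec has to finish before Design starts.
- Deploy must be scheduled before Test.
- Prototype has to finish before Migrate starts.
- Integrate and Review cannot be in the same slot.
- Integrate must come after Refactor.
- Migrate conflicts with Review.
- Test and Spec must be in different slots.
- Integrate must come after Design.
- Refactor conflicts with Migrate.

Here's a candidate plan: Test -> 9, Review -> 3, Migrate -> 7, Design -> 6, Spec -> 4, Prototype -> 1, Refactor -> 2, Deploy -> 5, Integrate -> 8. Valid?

Yes

Integrate and Review cannot be in the same slot — holds.
Prototype must be scheduled before Test — holds.
No two tasks may share a slot — holds.
Deploy must be scheduled before Test — holds.
Spec has to finish before Design starts — holds.
Prototype has to finish before Migrate starts — holds.
Test must come after Refactor — holds.
Integrate must come after Design — holds.
Refactor conflicts with Migrate — holds.
Integrate must come after Refactor — holds.
Migrate conflicts with Review — holds.
Test and Spec must be in different slots — holds.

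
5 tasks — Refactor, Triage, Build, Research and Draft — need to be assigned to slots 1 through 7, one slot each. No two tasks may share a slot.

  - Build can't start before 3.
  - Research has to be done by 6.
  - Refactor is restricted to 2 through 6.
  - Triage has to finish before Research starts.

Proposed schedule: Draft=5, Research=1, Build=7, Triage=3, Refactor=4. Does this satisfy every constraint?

No — it violates: Triage has to finish before Research starts

Research has to be done by 6 — holds.
No two tasks may share a slot — holds.
Build can't start before 3 — holds.
Refactor is restricted to 2 through 6 — holds.
Triage has to finish before Research starts — violated.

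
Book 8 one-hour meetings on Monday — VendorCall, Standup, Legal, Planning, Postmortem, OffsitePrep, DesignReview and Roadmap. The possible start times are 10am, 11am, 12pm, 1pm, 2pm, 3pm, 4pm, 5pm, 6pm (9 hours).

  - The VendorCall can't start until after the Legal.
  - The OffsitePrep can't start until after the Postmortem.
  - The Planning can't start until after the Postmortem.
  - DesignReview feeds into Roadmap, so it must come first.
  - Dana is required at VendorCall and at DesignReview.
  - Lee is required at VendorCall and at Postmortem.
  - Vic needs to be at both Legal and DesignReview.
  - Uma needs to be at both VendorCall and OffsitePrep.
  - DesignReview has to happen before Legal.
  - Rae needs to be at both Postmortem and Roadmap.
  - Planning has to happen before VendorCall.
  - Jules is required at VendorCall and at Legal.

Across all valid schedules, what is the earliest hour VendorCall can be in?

12pm

Precedence pushes VendorCall to at least 12pm.
VendorCall at 12pm is achievable: OffsitePrep=11am; Legal=11am; Planning=11am; Postmortem=10am; Roadmap=11am; VendorCall=12pm; Standup=10am; DesignReview=10am.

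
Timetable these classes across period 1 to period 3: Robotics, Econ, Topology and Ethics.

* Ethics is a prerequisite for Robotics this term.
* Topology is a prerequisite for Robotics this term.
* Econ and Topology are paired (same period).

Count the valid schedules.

Splitting on Robotics: it can be period 2 (1), period 3 (4). Listing each branch's schedules as (Econ, Topology, Ethics) by period number:
Robotics=period 2: (1,1,1) — 1.
Robotics=period 3: (1,1,1) (1,1,2) (2,2,1) (2,2,2) — 4.
Summing: 1 + 4 = 5.

5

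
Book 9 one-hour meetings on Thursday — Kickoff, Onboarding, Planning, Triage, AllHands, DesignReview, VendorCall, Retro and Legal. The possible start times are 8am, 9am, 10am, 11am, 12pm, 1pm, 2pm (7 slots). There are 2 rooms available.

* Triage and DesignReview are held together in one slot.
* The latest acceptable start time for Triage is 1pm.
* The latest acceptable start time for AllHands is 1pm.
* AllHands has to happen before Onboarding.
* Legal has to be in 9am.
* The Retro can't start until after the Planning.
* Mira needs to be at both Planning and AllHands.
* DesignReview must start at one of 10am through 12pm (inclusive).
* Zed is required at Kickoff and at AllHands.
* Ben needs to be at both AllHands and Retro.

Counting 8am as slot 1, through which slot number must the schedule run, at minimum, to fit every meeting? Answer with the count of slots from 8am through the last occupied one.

5

The precedence chain requires at least 2 distinct slots.
With at most 2 per slot and 9 meetings, at least 5 slots are needed.
DesignReview can't be placed before 10am — that is slot 3 counting from 8am — so the schedule must run through at least 3 slots.
5 works (last occupied slot: 12pm): for example Legal in 9am; DesignReview in 10am; Onboarding in 9am; Kickoff in 11am; Planning in 11am; Triage in 10am; Retro in 12pm; VendorCall in 8am; AllHands in 8am.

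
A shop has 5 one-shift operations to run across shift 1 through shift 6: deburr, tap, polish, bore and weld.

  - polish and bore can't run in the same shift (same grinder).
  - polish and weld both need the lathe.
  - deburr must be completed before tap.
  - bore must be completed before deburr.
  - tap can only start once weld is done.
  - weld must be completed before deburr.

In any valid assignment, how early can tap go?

shift 3

Precedence pushes tap to at least shift 3.
tap at shift 3 is achievable: weld=shift 1, polish=shift 2, deburr=shift 2, tap=shift 3, bore=shift 1.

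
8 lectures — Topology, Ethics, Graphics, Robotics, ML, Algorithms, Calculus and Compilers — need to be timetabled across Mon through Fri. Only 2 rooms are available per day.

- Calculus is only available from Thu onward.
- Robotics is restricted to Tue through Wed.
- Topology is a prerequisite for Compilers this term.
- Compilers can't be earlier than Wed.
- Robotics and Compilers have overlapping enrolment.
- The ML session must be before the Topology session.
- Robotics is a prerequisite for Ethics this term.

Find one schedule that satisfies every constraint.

Topology in Tue; Algorithms in Thu; Robotics in Tue; Ethics in Wed; ML in Mon; Calculus in Thu; Compilers in Wed; Graphics in Mon

Checking: ML(Mon) before Topology(Tue); Robotics(Tue) before Ethics(Wed); Topology(Tue) before Compilers(Wed); Robotics(Tue) != Compilers(Wed); Calculus=Thu in [Thu,Fri]; Compilers=Wed in [Wed,Fri]; Robotics=Tue in [Tue,Wed]; max 2 per day (cap 2).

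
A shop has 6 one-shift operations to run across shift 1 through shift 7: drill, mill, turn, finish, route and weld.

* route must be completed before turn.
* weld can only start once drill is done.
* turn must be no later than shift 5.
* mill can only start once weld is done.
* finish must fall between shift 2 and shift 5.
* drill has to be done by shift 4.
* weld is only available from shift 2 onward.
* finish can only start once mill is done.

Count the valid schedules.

Splitting on drill: it can be shift 1 (40), shift 2 (10). Listing each branch's schedules as (mill, turn, finish, route, weld) by shift number:
drill=shift 1: (3,2,4,1,2) (3,2,5,1,2) (3,3,4,1,2) (3,3,4,2,2) (3,3,5,1,2) (3,3,5,2,2) (3,4,4,1,2) (3,4,4,2,2) (3,4,4,3,2) (3,4,5,1,2) (3,4,5,2,2) (3,4,5,3,2) (3,5,4,1,2) (3,5,4,2,2) (3,5,4,3,2) (3,5,4,4,2) (3,5,5,1,2) (3,5,5,2,2) (3,5,5,3,2) (3,5,5,4,2) (4,2,5,1,2) (4,2,5,1,3) (4,3,5,1,2) (4,3,5,1,3) (4,3,5,2,2) (4,3,5,2,3) (4,4,5,1,2) (4,4,5,1,3) (4,4,5,2,2) (4,4,5,2,3) (4,4,5,3,2) (4,4,5,3,3) (4,5,5,1,2) (4,5,5,1,3) (4,5,5,2,2) (4,5,5,2,3) (4,5,5,3,2) (4,5,5,3,3) (4,5,5,4,2) (4,5,5,4,3) — 40.
drill=shift 2: (4,2,5,1,3) (4,3,5,1,3) (4,3,5,2,3) (4,4,5,1,3) (4,4,5,2,3) (4,4,5,3,3) (4,5,5,1,3) (4,5,5,2,3) (4,5,5,3,3) (4,5,5,4,3) — 10.
Summing: 40 + 10 = 50.

50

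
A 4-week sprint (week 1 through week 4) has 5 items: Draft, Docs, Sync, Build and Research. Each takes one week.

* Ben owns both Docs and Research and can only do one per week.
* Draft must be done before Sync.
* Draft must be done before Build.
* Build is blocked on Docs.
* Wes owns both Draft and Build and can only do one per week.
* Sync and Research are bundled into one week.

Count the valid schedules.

27

Splitting on Draft: it can be week 1 (15), week 2 (9), week 3 (3). Listing each branch's schedules as (Docs, Sync, Build, Research) by week number:
Draft=week 1: (1,2,2,2) (1,2,3,2) (1,2,4,2) (1,3,2,3) (1,3,3,3) (1,3,4,3) (1,4,2,4) (1,4,3,4) (1,4,4,4) (2,3,3,3) (2,3,4,3) (2,4,3,4) (2,4,4,4) (3,2,4,2) (3,4,4,4) — 15.
Draft=week 2: (1,3,3,3) (1,3,4,3) (1,4,3,4) (1,4,4,4) (2,3,3,3) (2,3,4,3) (2,4,3,4) (2,4,4,4) (3,4,4,4) — 9.
Draft=week 3: (1,4,4,4) (2,4,4,4) (3,4,4,4) — 3.
Summing: 15 + 9 + 3 = 27.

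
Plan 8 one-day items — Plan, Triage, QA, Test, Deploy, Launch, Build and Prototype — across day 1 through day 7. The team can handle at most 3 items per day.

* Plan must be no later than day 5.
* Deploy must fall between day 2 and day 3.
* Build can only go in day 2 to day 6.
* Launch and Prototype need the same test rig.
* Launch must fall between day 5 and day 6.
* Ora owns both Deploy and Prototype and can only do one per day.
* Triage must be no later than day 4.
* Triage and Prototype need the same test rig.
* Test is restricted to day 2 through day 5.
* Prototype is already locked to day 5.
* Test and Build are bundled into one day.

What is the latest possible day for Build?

Build is available from day 2; Build's own window allows nothing later than day 6; Build must be in the same day as Test, which can't be after day 5, so Build is at most day 5.
Build at day 5 is achievable: Launch=day 6; Build=day 5; Deploy=day 2; Triage=day 1; QA=day 1; Prototype=day 5; Plan=day 1; Test=day 5.

day 5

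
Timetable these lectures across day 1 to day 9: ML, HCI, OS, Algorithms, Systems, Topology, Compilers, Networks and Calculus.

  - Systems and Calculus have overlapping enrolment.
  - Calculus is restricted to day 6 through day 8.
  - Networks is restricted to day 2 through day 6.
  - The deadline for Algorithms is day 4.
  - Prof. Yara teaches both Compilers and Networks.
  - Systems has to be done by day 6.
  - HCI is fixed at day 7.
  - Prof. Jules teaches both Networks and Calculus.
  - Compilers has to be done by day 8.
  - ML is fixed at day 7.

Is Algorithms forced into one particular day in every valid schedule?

No

Algorithms can be day 1 (e.g. Compilers -> day 1; ML -> day 7; Topology -> day 1; Calculus -> day 6; Algorithms -> day 1; Networks -> day 2; Systems -> day 1; OS -> day 1; HCI -> day 7) or day 2 (e.g. Algorithms -> day 2, Compilers -> day 1, Topology -> day 1, HCI -> day 7, ML -> day 7, Calculus -> day 6, Networks -> day 2, Systems -> day 1, OS -> day 1).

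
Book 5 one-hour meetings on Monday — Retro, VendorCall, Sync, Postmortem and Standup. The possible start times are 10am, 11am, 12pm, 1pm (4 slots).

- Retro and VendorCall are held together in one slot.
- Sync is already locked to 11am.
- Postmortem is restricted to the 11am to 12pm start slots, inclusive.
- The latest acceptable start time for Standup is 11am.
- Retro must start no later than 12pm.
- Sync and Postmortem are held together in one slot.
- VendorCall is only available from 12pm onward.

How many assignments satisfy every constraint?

2

Enumerating: Postmortem=11am; Standup=10am; Retro=12pm; VendorCall=12pm; Sync=11am | Sync -> 11am; Retro -> 12pm; Postmortem -> 11am; VendorCall -> 12pm; Standup -> 11am.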